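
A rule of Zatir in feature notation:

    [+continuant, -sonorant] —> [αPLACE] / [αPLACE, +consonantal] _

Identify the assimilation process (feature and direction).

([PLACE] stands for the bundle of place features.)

progressive place assimilation

The rule copies the place features (abbreviated [PLACE]) from the environment onto the target, so the assimilating feature is place.
Since the environment is written before the underscore, the trigger precedes the target; the direction is progressive.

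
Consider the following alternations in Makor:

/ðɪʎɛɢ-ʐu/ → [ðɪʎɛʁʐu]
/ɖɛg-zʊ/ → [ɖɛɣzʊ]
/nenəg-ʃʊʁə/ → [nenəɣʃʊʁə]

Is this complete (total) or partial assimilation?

The segment that alternates is /ɢ/, which surfaces as [ʁ] when adjacent to /ʐ/.
/ɢ/ is a stop while /ʐ/ is a fricative; the output [ʁ] is a fricative, matching the trigger — so the feature that spreads is manner.
Place and voice are unchanged, so the assimilation is partial, not total.
The other alternating forms pattern the same way: /g/ → [ɣ] before /z/ (stop → fricative, matching a fricative); /g/ → [ɣ] before /ʃ/ (stop → fricative, matching a fricative) — only manner changes, and always toward the following segment.

partial assimilation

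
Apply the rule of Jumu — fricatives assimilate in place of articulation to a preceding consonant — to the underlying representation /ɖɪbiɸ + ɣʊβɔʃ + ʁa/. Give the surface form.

The rule targets /ɣ/ (voiced velar fricative), which sits after the trigger /ɸ/ (bilabial).
Changing only its place to bilabial gives [β] — the voiced bilabial fricative.
At the second juncture, /ʁ/ likewise becomes [ʒ] adjacent to /ʃ/.

[ɖɪbiɸβʊβɔʃʒa]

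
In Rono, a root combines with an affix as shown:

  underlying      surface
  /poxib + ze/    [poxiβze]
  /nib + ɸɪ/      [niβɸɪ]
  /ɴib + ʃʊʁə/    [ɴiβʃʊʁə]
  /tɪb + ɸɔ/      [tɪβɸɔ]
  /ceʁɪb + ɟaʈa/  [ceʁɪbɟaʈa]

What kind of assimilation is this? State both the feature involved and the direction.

Underlying /b/ is realised as [β] next to /z/; /z/ itself does not change.
The change stop → fricative matches the manner of the following /z/, identifying this as manner assimilation.
Place and voice are unchanged, so the assimilation is partial, not total.
The same holds elsewhere in the data: /b/ → [β] before /ɸ/ (stop → fricative, matching a fricative); /b/ → [β] before /ʃ/ (stop → fricative, matching a fricative) — only manner changes, and always toward the following segment.
No alternation appears in [ceʁɪbɟaʈa]: there the adjacent consonants already agree in manner (/b/ and /ɟ/ are both stops), so this form is consistent with the same rule.
Since the segment that changes precedes the conditioning segment, the assimilation is regressive.

regressive manner assimilation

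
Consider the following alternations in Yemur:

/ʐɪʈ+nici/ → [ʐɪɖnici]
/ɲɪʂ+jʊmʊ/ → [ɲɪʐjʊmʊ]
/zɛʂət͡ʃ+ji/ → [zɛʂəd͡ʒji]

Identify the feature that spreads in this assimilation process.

Underlying /ʈ/ is realised as [ɖ] next to /n/; /n/ itself does not change.
The change voiceless → voiced matches the voicing of the following /n/, identifying this as voicing assimilation.
The same holds elsewhere in the data: /ʂ/ → [ʐ] before /j/ (voiceless → voiced, matching voiced); /t͡ʃ/ → [d͡ʒ] before /j/ (voiceless → voiced, matching voiced) — only voicing changes, and always toward the following segment.

voicing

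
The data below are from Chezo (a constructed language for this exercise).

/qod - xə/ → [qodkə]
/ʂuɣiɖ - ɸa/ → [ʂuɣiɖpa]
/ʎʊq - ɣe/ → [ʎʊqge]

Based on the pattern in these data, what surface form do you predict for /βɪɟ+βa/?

The data show progressive manner assimilation: /x/ → [k] after /d/; /ɸ/ → [p] after /ɖ/; /ɣ/ → [g] after /q/. In each pair only manner changes, matching the preceding consonant, while place and voice stay constant.
/β/ is a voiced bilabial fricative. The preceding trigger /ɟ/ is a stop, so /β/ must become a stop as well.
The voiced bilabial stop is [b], so /β/ → [b].

[βɪɟba]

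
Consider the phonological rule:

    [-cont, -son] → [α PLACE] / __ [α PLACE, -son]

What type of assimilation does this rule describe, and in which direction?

The rule copies the place features (abbreviated [PLACE]) from the environment onto the target, so the assimilating feature is place.
Since the environment is written after the underscore, the trigger follows the target; the direction is regressive.

regressive place assimilation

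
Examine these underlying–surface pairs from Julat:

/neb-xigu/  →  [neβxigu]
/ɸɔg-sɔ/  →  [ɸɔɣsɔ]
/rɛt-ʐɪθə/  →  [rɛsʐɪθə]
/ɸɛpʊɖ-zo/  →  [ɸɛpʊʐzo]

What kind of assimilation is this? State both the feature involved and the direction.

regressive manner assimilation

The segment that alternates is /b/, which surfaces as [β] when adjacent to /x/.
/b/ is a stop while /x/ is a fricative; the output [β] is a fricative, matching the trigger — so the feature that spreads is manner.
Place and voice are unchanged, so the assimilation is partial, not total.
The other alternating forms pattern the same way: /g/ → [ɣ] before /s/ (stop → fricative, matching a fricative); /t/ → [s] before /ʐ/ (stop → fricative, matching a fricative); /ɖ/ → [ʐ] before /z/ (stop → fricative, matching a fricative) — only manner changes, and always toward the following segment.
Since the segment that changes precedes the conditioning segment, the assimilation is regressive.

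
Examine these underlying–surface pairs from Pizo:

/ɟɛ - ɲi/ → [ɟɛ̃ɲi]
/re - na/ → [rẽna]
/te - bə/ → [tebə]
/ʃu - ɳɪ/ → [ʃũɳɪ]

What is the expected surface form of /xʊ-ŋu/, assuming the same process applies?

[xʊ̃ŋu]

The data show regressive nasality assimilation (vowel nasalisation): /ɛ/ → [ɛ̃] before /ɲ/; /e/ → [ẽ] before /n/; /u/ → [ũ] before /ɳ/ — a vowel is nasalised by an immediately following nasal consonant.
No change occurs in [tebə] because the vowel at the boundary is adjacent to an oral consonant, not a nasal (/e/ next to /b/).
/ʊ/ sits next to the nasal /ŋ/ and is therefore nasalised to [ʊ̃].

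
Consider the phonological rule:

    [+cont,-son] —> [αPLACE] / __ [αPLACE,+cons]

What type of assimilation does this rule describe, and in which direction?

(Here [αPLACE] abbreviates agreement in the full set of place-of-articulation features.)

The shared variable α links the value of the place features (abbreviated [PLACE]) on the target to the same value on the neighbouring segment, so place is the feature that assimilates.
Since the environment is written after the underscore, the trigger follows the target; the direction is regressive.

regressive place assimilation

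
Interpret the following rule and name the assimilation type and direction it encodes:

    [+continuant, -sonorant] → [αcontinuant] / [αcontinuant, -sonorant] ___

progressive manner assimilation

The shared variable α links the value of [continuant] on the target to that of the neighbouring obstruent. [continuant] distinguishes stops from fricatives — a manner-of-articulation feature — so this is manner assimilation.
Since the environment is written before the underscore, the trigger precedes the target; the direction is progressive.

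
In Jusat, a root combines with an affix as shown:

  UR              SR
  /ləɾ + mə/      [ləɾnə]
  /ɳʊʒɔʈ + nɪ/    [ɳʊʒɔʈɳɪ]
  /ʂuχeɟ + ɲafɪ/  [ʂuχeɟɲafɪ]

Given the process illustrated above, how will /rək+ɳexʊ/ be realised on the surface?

The data show progressive place assimilation: /m/ → [n] after /ɾ/; /n/ → [ɳ] after /ʈ/. In each pair only place changes, matching the preceding consonant, while manner and voice stay constant.
No alternation appears in [ʂuχeɟɲafɪ]: there the adjacent consonants already agree in place (/ɲ/ and /ɟ/ are both palatal), so this form is consistent with the same rule.
The rule targets /ɳ/ (voiced retroflex nasal), which sits after the trigger /k/ (velar).
The voiced velar nasal is [ŋ], so /ɳ/ → [ŋ].

[rəkŋexʊ]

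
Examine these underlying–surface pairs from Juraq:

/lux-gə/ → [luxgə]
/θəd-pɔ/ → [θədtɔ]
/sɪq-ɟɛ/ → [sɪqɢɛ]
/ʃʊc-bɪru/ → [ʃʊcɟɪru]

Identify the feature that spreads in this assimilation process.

Underlying /p/ is realised as [t] next to /d/; /d/ itself does not change.
/p/ is bilabial while /d/ is alveolar; the output [t] is alveolar, matching the trigger — so the feature that spreads is place.
The same holds elsewhere in the data: /ɟ/ → [ɢ] after /q/ (palatal → uvular, matching uvular); /b/ → [ɟ] after /c/ (bilabial → palatal, matching palatal) — only place changes, and always toward the preceding segment.
Nothing changes in [luxgə]: there the adjacent consonants already agree in place (/g/ and /x/ are both velar), so this form is consistent with the same rule.

place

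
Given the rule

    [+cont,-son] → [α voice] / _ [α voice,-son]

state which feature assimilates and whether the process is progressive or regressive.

The rule copies [voice] from the environment onto the target, so the assimilating feature is voicing.
The conditioning segment sits to the right of the focus bar, meaning the trigger follows the segment that changes — regressive assimilation.

regressive voicing assimilation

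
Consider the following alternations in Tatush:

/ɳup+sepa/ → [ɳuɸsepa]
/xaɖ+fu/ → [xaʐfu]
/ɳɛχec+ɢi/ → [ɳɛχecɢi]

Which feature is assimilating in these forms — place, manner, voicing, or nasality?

manner

The segment that alternates is /p/, which surfaces as [ɸ] when adjacent to /s/.
/p/ is a stop while /s/ is a fricative; the output [ɸ] is a fricative, matching the trigger — so the feature that spreads is manner.
The other alternating form patterns the same way: /ɖ/ → [ʐ] before /f/ (stop → fricative, matching a fricative) — only manner changes, and always toward the following segment.
Nothing changes in [ɳɛχecɢi]: there the adjacent consonants already agree in manner (/c/ and /ɢ/ are both stops), so this form is consistent with the same rule.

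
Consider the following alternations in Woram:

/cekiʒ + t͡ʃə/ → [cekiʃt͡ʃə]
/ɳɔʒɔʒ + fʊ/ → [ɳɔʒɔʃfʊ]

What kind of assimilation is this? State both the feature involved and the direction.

regressive voicing assimilation

Comparing underlying and surface forms, /ʒ/ → [ʃ] is the alternation; the neighbouring /t͡ʃ/ is constant.
/ʒ/ is voiced while /t͡ʃ/ is voiceless; the output [ʃ] is voiceless, matching the trigger — so the feature that spreads is voicing.
Place and manner are unchanged, so the assimilation is partial, not total.
Checking the remaining alternation: /ʒ/ → [ʃ] before /f/ (voiced → voiceless, matching voiceless) — only voicing changes, and always toward the following segment.
The trigger is the following segment, so the direction is regressive (anticipatory).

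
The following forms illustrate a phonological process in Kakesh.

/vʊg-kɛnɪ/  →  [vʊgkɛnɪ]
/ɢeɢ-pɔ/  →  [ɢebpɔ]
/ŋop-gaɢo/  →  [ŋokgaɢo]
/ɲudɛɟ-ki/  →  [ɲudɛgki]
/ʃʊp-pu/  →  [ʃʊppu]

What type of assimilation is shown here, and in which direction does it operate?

Underlying /ɢ/ is realised as [b] next to /p/; /p/ itself does not change.
/ɢ/ is uvular while /p/ is bilabial; the output [b] is bilabial, matching the trigger — so the feature that spreads is place.
Manner and voice are unchanged, so the assimilation is partial, not total.
The other alternating forms pattern the same way: /p/ → [k] before /g/ (bilabial → velar, matching velar); /ɟ/ → [g] before /k/ (palatal → velar, matching velar) — only place changes, and always toward the following segment.
Nothing changes in [vʊgkɛnɪ], [ʃʊppu]: there the adjacent consonants already agree in place (/g/ and /k/ are both velar; /p/ and /p/ are both bilabial), so these forms are consistent with the same rule.
The trigger is the following segment, so the direction is regressive (anticipatory).

regressive place assimilation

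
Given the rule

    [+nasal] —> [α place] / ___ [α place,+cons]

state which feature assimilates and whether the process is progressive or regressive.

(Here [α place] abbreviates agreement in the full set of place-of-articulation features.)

The shared variable α links the value of the place features (abbreviated [place]) on the target to the same value on the neighbouring segment, so place is the feature that assimilates.
Since the environment is written after the underscore, the trigger follows the target; the direction is regressive.

regressive place assimilation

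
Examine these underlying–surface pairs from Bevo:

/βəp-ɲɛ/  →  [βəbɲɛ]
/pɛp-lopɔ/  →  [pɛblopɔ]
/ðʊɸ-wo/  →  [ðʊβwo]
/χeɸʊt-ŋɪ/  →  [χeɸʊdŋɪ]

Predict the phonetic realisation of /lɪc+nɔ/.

The data show regressive voicing assimilation: /p/ → [b] before /ɲ/; /p/ → [b] before /l/; /ɸ/ → [β] before /w/; /t/ → [d] before /ŋ/. In each pair only voicing changes, matching the following consonant, while place and manner stay constant.
/c/ is a voiceless palatal stop. The following trigger /n/ is voiced, so /c/ must become voiced as well.
A voiced palatal stop is [ɟ], so the surface segment is [ɟ].

[lɪɟnɔ]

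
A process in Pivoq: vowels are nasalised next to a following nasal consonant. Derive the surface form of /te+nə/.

[tẽnə]

/e/ sits next to the nasal /n/ and is therefore nasalised to [ẽ].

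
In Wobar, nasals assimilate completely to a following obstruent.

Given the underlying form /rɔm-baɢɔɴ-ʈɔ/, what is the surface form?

[rɔbbaɢɔʈʈɔ]

/m/ is the segment targeted by the rule; it sits immediately before /b/, so it assimilates completely and surfaces as [b].
At the second juncture, /ɴ/ likewise becomes [ʈ] adjacent to /ʈ/.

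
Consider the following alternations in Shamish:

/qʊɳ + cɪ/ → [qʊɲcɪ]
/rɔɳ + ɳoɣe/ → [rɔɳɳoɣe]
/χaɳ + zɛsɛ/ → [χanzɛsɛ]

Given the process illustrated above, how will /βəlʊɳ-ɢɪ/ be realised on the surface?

The data show regressive place assimilation: /ɳ/ → [ɲ] before /c/; /ɳ/ → [n] before /z/. In each pair only place changes, matching the following consonant, while manner and voice stay constant.
No alternation appears in [rɔɳɳoɣe]: there the adjacent consonants already agree in place (/ɳ/ and /ɳ/ are both retroflex), so this form is consistent with the same rule.
/ɳ/ is a voiced retroflex nasal. The following trigger /ɢ/ is uvular, so /ɳ/ must become uvular as well.
The voiced uvular nasal is [ɴ], so /ɳ/ → [ɴ].

[βəlʊɴɢɪ]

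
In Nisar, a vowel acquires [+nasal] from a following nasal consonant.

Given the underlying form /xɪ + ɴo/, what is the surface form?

The vowel /ɪ/ is adjacent to the following nasal /ɴ/, so it acquires [+nasal] and surfaces as [ɪ̃].

[xɪ̃ɴo]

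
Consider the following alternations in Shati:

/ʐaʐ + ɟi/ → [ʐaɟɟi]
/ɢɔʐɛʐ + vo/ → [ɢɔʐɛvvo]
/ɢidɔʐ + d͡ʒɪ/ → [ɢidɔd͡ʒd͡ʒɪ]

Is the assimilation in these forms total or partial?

total assimilation

The segment that alternates is /ʐ/, which surfaces as [ɟ] when adjacent to /ɟ/.
The output [ɟ] is identical to the trigger /ɟ/ — every feature (place, manner, voicing) has been copied — so this is total assimilation.
The remaining alternations confirm this: /ʐ/ → [v] before /v/; /ʐ/ → [d͡ʒ] before /d͡ʒ/ — in each case the output is a copy of the following consonant.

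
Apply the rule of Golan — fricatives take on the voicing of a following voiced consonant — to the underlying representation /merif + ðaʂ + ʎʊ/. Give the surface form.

[merivðaʐʎʊ]

/f/ is a voiceless labiodental fricative. The following trigger /ð/ is voiced, so /f/ must become voiced as well.
The voiced labiodental fricative is [v], so /f/ → [v].
At the second juncture, /ʂ/ likewise becomes [ʐ] adjacent to /ʎ/.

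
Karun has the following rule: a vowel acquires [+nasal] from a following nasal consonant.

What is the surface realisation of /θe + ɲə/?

The vowel /e/ is adjacent to the following nasal /ɲ/, so it acquires [+nasal] and surfaces as [ẽ].

[θẽɲə]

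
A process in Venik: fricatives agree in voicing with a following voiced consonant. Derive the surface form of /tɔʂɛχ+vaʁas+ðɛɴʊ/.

[tɔʂɛʁvaʁazðɛɴʊ]

The rule targets /χ/ (voiceless uvular fricative), which sits before the trigger /v/ (voiced).
The voiced uvular fricative is [ʁ], so /χ/ → [ʁ].
At the second juncture, /s/ likewise becomes [z] adjacent to /ð/.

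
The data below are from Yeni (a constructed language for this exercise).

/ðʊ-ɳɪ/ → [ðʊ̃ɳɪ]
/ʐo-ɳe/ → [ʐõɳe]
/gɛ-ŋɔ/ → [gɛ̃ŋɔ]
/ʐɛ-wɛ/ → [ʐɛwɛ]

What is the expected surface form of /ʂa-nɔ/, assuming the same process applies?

The data show regressive nasality assimilation (vowel nasalisation): /ʊ/ → [ʊ̃] before /ɳ/; /o/ → [õ] before /ɳ/; /ɛ/ → [ɛ̃] before /ŋ/ — a vowel is nasalised by an immediately following nasal consonant.
No change occurs in [ʐɛwɛ] because the vowel at the boundary is adjacent to an oral consonant, not a nasal (/ɛ/ next to /w/).
/a/ sits next to the nasal /n/ and is therefore nasalised to [ã].

[ʂãnɔ]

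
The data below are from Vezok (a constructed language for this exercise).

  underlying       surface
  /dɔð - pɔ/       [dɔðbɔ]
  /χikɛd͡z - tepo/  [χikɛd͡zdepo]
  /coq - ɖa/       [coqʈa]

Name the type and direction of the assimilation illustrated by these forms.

Comparing underlying and surface forms, /p/ → [b] is the alternation; the neighbouring /ð/ is constant.
/p/ is voiceless while /ð/ is voiced; the output [b] is voiced, matching the trigger — so the feature that spreads is voicing.
Place and manner are unchanged, so the assimilation is partial, not total.
Checking the remaining alternations: /t/ → [d] after /d͡z/ (voiceless → voiced, matching voiced); /ɖ/ → [ʈ] after /q/ (voiced → voiceless, matching voiceless) — only voicing changes, and always toward the preceding segment.
The trigger is the preceding segment, so the direction is progressive (perseverative).

progressive voicing assimilation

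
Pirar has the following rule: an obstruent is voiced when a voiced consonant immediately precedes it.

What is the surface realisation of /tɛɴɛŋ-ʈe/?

[tɛɴɛŋɖe]

The rule targets /ʈ/ (voiceless retroflex stop), which sits after the trigger /ŋ/ (voiced).
The voiced retroflex stop is [ɖ], so /ʈ/ → [ɖ].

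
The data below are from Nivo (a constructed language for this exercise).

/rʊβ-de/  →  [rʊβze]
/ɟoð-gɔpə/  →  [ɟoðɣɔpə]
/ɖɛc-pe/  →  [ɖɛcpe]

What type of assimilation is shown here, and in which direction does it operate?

Comparing underlying and surface forms, /d/ → [z] is the alternation; the neighbouring /β/ is constant.
The change stop → fricative matches the manner of the preceding /β/, identifying this as manner assimilation.
Place and voice are unchanged, so the assimilation is partial, not total.
The same holds elsewhere in the data: /g/ → [ɣ] after /ð/ (stop → fricative, matching a fricative) — only manner changes, and always toward the preceding segment.
No alternation appears in [ɖɛcpe]: there the adjacent consonants already agree in manner (/p/ and /c/ are both stops), so this form is consistent with the same rule.
The trigger is the preceding segment, so the direction is progressive (perseverative).

progressive manner assimilation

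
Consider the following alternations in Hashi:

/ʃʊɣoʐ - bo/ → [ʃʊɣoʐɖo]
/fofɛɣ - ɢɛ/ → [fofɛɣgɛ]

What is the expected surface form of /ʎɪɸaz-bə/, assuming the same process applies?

[ʎɪɸazdə]

The data show progressive place assimilation: /b/ → [ɖ] after /ʐ/; /ɢ/ → [g] after /ɣ/. In each pair only place changes, matching the preceding consonant, while manner and voice stay constant.
/b/ is a voiced bilabial stop. The preceding trigger /z/ is alveolar, so /b/ must become alveolar as well.
A voiced alveolar stop is [d], so the surface segment is [d].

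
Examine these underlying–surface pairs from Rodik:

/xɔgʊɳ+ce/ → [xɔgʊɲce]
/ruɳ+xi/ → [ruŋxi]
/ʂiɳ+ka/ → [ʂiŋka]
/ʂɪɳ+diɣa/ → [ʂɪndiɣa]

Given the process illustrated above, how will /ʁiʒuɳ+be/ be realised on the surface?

[ʁiʒumbe]

The data show regressive place assimilation: /ɳ/ → [ɲ] before /c/; /ɳ/ → [ŋ] before /x/; /ɳ/ → [ŋ] before /k/; /ɳ/ → [n] before /d/. In each pair only place changes, matching the following consonant, while manner and voice stay constant.
The rule targets /ɳ/ (voiced retroflex nasal), which sits before the trigger /b/ (bilabial).
A voiced bilabial nasal is [m], so the surface segment is [m].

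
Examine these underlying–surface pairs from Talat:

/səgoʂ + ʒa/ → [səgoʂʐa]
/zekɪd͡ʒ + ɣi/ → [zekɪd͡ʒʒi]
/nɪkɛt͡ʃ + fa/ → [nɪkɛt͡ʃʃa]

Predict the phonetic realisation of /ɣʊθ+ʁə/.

The data show progressive place assimilation: /ʒ/ → [ʐ] after /ʂ/; /ɣ/ → [ʒ] after /d͡ʒ/; /f/ → [ʃ] after /t͡ʃ/. In each pair only place changes, matching the preceding consonant, while manner and voice stay constant.
/ʁ/ is a voiced uvular fricative. The preceding trigger /θ/ is dental, so /ʁ/ must become dental as well.
A voiced dental fricative is [ð], so the surface segment is [ð].

[ɣʊθðə]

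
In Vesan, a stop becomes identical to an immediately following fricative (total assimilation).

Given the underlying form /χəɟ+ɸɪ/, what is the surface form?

[χəɸɸɪ]

/ɟ/ is the segment targeted by the rule; it sits immediately before /ɸ/, so it assimilates completely and surfaces as [ɸ].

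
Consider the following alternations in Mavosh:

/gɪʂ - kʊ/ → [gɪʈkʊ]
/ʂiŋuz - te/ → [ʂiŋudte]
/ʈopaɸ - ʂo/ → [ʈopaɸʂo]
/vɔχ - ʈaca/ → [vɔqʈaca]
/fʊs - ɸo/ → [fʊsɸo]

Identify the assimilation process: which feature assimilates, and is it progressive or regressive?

regressive manner assimilation

Underlying /ʂ/ is realised as [ʈ] next to /k/; /k/ itself does not change.
/ʂ/ is a fricative while /k/ is a stop; the output [ʈ] is a stop, matching the trigger — so the feature that spreads is manner.
Place and voice are unchanged, so the assimilation is partial, not total.
Checking the remaining alternations: /z/ → [d] before /t/ (fricative → stop, matching a stop); /χ/ → [q] before /ʈ/ (fricative → stop, matching a stop) — only manner changes, and always toward the following segment.
Nothing changes in [ʈopaɸʂo], [fʊsɸo]: there the adjacent consonants already agree in manner (/ɸ/ and /ʂ/ are both fricatives; /s/ and /ɸ/ are both fricatives), so these forms are consistent with the same rule.
The trigger is the following segment, so the direction is regressive (anticipatory).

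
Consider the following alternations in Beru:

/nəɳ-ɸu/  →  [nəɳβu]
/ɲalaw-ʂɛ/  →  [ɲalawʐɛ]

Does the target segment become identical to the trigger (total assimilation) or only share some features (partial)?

partial assimilation

Underlying /ɸ/ is realised as [β] next to /ɳ/; /ɳ/ itself does not change.
/ɸ/ is voiceless while /ɳ/ is voiced; the output [β] is voiced, matching the trigger — so the feature that spreads is voicing.
Place and manner are unchanged, so the assimilation is partial, not total.
The same holds elsewhere in the data: /ʂ/ → [ʐ] after /w/ (voiceless → voiced, matching voiced) — only voicing changes, and always toward the preceding segment.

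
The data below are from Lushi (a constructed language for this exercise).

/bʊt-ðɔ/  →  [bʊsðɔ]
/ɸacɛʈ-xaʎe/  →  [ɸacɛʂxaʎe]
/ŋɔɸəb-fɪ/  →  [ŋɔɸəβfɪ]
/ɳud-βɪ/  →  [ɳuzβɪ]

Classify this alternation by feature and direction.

Comparing underlying and surface forms, /t/ → [s] is the alternation; the neighbouring /ð/ is constant.
/t/ is a stop while /ð/ is a fricative; the output [s] is a fricative, matching the trigger — so the feature that spreads is manner.
Place and voice are unchanged, so the assimilation is partial, not total.
The other alternating forms pattern the same way: /ʈ/ → [ʂ] before /x/ (stop → fricative, matching a fricative); /b/ → [β] before /f/ (stop → fricative, matching a fricative); /d/ → [z] before /β/ (stop → fricative, matching a fricative) — only manner changes, and always toward the following segment.
Since the segment that changes precedes the conditioning segment, the assimilation is regressive.

regressive manner assimilation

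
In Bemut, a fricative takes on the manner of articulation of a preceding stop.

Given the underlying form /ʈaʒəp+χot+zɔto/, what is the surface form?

/χ/ is a voiceless uvular fricative. The preceding trigger /p/ is a stop, so /χ/ must become a stop as well.
The voiceless uvular stop is [q], so /χ/ → [q].
The same rule applies at the second boundary: /z/ → [d] next to /t/.

[ʈaʒəpqotdɔto]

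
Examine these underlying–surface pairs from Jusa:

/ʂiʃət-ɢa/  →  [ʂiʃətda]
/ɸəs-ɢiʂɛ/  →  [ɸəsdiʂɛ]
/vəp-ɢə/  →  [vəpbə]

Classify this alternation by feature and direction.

progressive place assimilation

Underlying /ɢ/ is realised as [d] next to /t/; /t/ itself does not change.
The change uvular → alveolar matches the place of the preceding /t/, identifying this as place assimilation.
Manner and voice are unchanged, so the assimilation is partial, not total.
The other alternating forms pattern the same way: /ɢ/ → [d] after /s/ (uvular → alveolar, matching alveolar); /ɢ/ → [b] after /p/ (uvular → bilabial, matching bilabial) — only place changes, and always toward the preceding segment.
The trigger is the preceding segment, so the direction is progressive (perseverative).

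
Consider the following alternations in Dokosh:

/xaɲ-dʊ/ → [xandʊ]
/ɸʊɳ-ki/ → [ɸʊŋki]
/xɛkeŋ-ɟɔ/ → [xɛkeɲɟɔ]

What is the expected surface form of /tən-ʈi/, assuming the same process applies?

[təɳʈi]

The data show regressive place assimilation: /ɲ/ → [n] before /d/; /ɳ/ → [ŋ] before /k/; /ŋ/ → [ɲ] before /ɟ/. In each pair only place changes, matching the following consonant, while manner and voice stay constant.
The rule targets /n/ (voiced alveolar nasal), which sits before the trigger /ʈ/ (retroflex).
The voiced retroflex nasal is [ɳ], so /n/ → [ɳ].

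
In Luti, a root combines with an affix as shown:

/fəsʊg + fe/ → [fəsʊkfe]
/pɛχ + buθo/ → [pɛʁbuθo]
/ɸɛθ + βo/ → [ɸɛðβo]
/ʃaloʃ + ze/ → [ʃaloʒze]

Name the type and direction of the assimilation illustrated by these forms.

regressive voicing assimilation

The segment that alternates is /g/, which surfaces as [k] when adjacent to /f/.
/g/ is voiced while /f/ is voiceless; the output [k] is voiceless, matching the trigger — so the feature that spreads is voicing.
Place and manner are unchanged, so the assimilation is partial, not total.
The other alternating forms pattern the same way: /χ/ → [ʁ] before /b/ (voiceless → voiced, matching voiced); /θ/ → [ð] before /β/ (voiceless → voiced, matching voiced); /ʃ/ → [ʒ] before /z/ (voiceless → voiced, matching voiced) — only voicing changes, and always toward the following segment.
The trigger is the following segment, so the direction is regressive (anticipatory).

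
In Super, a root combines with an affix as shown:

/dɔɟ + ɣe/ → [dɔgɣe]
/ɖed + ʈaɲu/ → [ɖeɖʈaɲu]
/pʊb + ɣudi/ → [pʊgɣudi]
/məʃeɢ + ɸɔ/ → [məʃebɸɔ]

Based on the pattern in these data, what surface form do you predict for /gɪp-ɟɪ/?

The data show regressive place assimilation: /ɟ/ → [g] before /ɣ/; /d/ → [ɖ] before /ʈ/; /b/ → [g] before /ɣ/; /ɢ/ → [b] before /ɸ/. In each pair only place changes, matching the following consonant, while manner and voice stay constant.
/p/ is a voiceless bilabial stop. The following trigger /ɟ/ is palatal, so /p/ must become palatal as well.
Changing only its place to palatal gives [c] — the voiceless palatal stop.

[gɪcɟɪ]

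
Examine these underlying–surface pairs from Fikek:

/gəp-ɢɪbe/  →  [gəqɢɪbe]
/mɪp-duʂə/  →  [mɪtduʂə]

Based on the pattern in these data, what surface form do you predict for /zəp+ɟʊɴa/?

[zəcɟʊɴa]

The data show regressive place assimilation: /p/ → [q] before /ɢ/; /p/ → [t] before /d/. In each pair only place changes, matching the following consonant, while manner and voice stay constant.
/p/ is a voiceless bilabial stop. The following trigger /ɟ/ is palatal, so /p/ must become palatal as well.
Changing only its place to palatal gives [c] — the voiceless palatal stop.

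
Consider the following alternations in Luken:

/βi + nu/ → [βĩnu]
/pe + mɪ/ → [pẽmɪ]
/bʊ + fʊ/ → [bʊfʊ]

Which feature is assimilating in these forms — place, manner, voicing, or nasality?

nasality

The vowel /i/ surfaces as nasalised [ĩ] next to the following nasal /n/ — it has acquired the [+nasal] feature of its neighbour.
Likewise in the remaining data: /e/ → [ẽ] before /m/ — each time a vowel is nasalised next to a following nasal.
No change occurs in [bʊfʊ] because the vowel at the boundary is adjacent to an oral consonant, not a nasal (/ʊ/ next to /f/).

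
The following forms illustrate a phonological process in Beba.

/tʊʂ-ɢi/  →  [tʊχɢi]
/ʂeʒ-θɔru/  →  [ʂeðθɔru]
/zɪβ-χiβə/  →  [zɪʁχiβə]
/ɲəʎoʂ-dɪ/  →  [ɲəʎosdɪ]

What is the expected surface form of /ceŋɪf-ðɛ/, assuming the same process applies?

The data show regressive place assimilation: /ʂ/ → [χ] before /ɢ/; /ʒ/ → [ð] before /θ/; /β/ → [ʁ] before /χ/; /ʂ/ → [s] before /d/. In each pair only place changes, matching the following consonant, while manner and voice stay constant.
/f/ is a voiceless labiodental fricative. The following trigger /ð/ is dental, so /f/ must become dental as well.
A voiceless dental fricative is [θ], so the surface segment is [θ].

[ceŋɪθðɛ]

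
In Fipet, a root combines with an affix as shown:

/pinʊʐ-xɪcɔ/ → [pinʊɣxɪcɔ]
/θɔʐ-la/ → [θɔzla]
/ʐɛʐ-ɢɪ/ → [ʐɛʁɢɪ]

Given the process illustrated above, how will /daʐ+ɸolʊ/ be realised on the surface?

[daβɸolʊ]

The data show regressive place assimilation: /ʐ/ → [ɣ] before /x/; /ʐ/ → [z] before /l/; /ʐ/ → [ʁ] before /ɢ/. In each pair only place changes, matching the following consonant, while manner and voice stay constant.
The rule targets /ʐ/ (voiced retroflex fricative), which sits before the trigger /ɸ/ (bilabial).
The voiced bilabial fricative is [β], so /ʐ/ → [β].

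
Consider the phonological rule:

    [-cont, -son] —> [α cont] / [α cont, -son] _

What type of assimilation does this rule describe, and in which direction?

The rule copies [cont] (continuancy) from the environment onto the target stops; since [±cont] encodes the stop/fricative manner contrast, the assimilating dimension is manner.
Since the environment is written before the underscore, the trigger precedes the target; the direction is progressive.

progressive manner assimilation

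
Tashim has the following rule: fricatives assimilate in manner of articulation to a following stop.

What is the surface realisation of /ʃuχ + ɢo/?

The rule targets /χ/ (voiceless uvular fricative), which sits before the trigger /ɢ/ (stop).
The voiceless uvular stop is [q], so /χ/ → [q].

[ʃuqɢo]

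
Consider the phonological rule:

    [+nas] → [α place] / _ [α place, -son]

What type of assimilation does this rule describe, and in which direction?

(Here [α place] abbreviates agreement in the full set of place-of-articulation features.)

The shared variable α links the value of the place features (abbreviated [place]) on the target to the same value on the neighbouring segment, so place is the feature that assimilates.
Since the environment is written after the underscore, the trigger follows the target; the direction is regressive.

regressive place assimilation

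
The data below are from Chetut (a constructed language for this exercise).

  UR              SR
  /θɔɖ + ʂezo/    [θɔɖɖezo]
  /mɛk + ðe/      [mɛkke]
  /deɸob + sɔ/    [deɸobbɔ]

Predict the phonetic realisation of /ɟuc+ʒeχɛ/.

[ɟucceχɛ]

The data show progressive total assimilation (/ʂ/ → [ɖ] after /ɖ/; /ð/ → [k] after /k/; /s/ → [b] after /b/): in every case the target segment becomes identical to its preceding neighbour, copying more than a single feature.
/ʒ/ is the segment targeted by the rule; it sits immediately after /c/, so it assimilates completely and surfaces as [c].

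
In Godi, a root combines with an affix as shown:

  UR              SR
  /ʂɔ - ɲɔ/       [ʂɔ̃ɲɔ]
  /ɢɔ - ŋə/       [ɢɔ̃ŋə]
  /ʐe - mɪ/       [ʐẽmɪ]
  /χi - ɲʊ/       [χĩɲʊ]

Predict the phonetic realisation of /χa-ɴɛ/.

[χãɴɛ]

The data show regressive nasality assimilation (vowel nasalisation): /ɔ/ → [ɔ̃] before /ɲ/; /ɔ/ → [ɔ̃] before /ŋ/; /e/ → [ẽ] before /m/; /i/ → [ĩ] before /ɲ/ — a vowel is nasalised by an immediately following nasal consonant.
/a/ sits next to the nasal /ɴ/ and is therefore nasalised to [ã].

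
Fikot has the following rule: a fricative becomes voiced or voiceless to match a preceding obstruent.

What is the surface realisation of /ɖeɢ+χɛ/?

/χ/ is a voiceless uvular fricative. The preceding trigger /ɢ/ is voiced, so /χ/ must become voiced as well.
The voiced uvular fricative is [ʁ], so /χ/ → [ʁ].

[ɖeɢʁɛ]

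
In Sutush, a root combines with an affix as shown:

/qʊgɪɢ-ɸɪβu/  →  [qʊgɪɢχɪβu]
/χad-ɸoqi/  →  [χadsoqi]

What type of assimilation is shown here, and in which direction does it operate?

Comparing underlying and surface forms, /ɸ/ → [χ] is the alternation; the neighbouring /ɢ/ is constant.
The change bilabial → uvular matches the place of the preceding /ɢ/, identifying this as place assimilation.
Manner and voice are unchanged, so the assimilation is partial, not total.
Checking the remaining alternation: /ɸ/ → [s] after /d/ (bilabial → alveolar, matching alveolar) — only place changes, and always toward the preceding segment.
The trigger is the preceding segment, so the direction is progressive (perseverative).

progressive place assimilation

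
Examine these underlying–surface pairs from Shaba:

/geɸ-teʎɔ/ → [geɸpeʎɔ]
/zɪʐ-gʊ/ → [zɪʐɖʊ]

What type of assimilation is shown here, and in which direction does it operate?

Underlying /t/ is realised as [p] next to /ɸ/; /ɸ/ itself does not change.
/t/ is alveolar while /ɸ/ is bilabial; the output [p] is bilabial, matching the trigger — so the feature that spreads is place.
Manner and voice are unchanged, so the assimilation is partial, not total.
The other alternating form patterns the same way: /g/ → [ɖ] after /ʐ/ (velar → retroflex, matching retroflex) — only place changes, and always toward the preceding segment.
The trigger is the preceding segment, so the direction is progressive (perseverative).

progressive place assimilation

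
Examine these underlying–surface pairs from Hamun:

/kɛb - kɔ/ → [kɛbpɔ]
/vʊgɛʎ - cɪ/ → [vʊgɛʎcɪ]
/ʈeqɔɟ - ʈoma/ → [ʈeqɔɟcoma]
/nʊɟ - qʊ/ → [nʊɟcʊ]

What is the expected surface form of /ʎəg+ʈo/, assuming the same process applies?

The data show progressive place assimilation: /k/ → [p] after /b/; /ʈ/ → [c] after /ɟ/; /q/ → [c] after /ɟ/. In each pair only place changes, matching the preceding consonant, while manner and voice stay constant.
No alternation appears in [vʊgɛʎcɪ]: there the adjacent consonants already agree in place (/c/ and /ʎ/ are both palatal), so this form is consistent with the same rule.
The rule targets /ʈ/ (voiceless retroflex stop), which sits after the trigger /g/ (velar).
Changing only its place to velar gives [k] — the voiceless velar stop.

[ʎəgko]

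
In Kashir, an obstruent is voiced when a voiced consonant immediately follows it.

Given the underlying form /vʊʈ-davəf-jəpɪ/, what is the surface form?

[vʊɖdavəvjəpɪ]

/ʈ/ is a voiceless retroflex stop. The following trigger /d/ is voiced, so /ʈ/ must become voiced as well.
A voiced retroflex stop is [ɖ], so the surface segment is [ɖ].
The same rule applies at the second boundary: /f/ → [v] next to /j/.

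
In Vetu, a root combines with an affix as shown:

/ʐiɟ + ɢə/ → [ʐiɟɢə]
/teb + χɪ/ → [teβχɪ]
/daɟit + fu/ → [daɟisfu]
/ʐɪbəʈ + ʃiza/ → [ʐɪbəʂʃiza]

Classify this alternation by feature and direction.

regressive manner assimilation

Comparing underlying and surface forms, /b/ → [β] is the alternation; the neighbouring /χ/ is constant.
The change stop → fricative matches the manner of the following /χ/, identifying this as manner assimilation.
Place and voice are unchanged, so the assimilation is partial, not total.
The other alternating forms pattern the same way: /t/ → [s] before /f/ (stop → fricative, matching a fricative); /ʈ/ → [ʂ] before /ʃ/ (stop → fricative, matching a fricative) — only manner changes, and always toward the following segment.
No alternation appears in [ʐiɟɢə]: there the adjacent consonants already agree in manner (/ɟ/ and /ɢ/ are both stops), so this form is consistent with the same rule.
The trigger is the following segment, so the direction is regressive (anticipatory).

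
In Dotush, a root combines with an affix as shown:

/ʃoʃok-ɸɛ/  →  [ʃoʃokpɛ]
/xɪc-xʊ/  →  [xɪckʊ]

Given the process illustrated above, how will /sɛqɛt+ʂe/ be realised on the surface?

[sɛqɛtʈe]

The data show progressive manner assimilation: /ɸ/ → [p] after /k/; /x/ → [k] after /c/. In each pair only manner changes, matching the preceding consonant, while place and voice stay constant.
/ʂ/ is a voiceless retroflex fricative. The preceding trigger /t/ is a stop, so /ʂ/ must become a stop as well.
A voiceless retroflex stop is [ʈ], so the surface segment is [ʈ].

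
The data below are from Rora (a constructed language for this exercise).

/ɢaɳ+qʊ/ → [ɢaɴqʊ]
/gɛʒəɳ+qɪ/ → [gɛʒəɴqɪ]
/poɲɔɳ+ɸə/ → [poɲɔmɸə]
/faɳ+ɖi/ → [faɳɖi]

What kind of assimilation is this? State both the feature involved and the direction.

The segment that alternates is /ɳ/, which surfaces as [ɴ] when adjacent to /q/.
The change retroflex → uvular matches the place of the following /q/, identifying this as place assimilation.
Manner and voice are unchanged, so the assimilation is partial, not total.
The other alternating form patterns the same way: /ɳ/ → [m] before /ɸ/ (retroflex → bilabial, matching bilabial) — only place changes, and always toward the following segment.
Nothing changes in [faɳɖi]: there the adjacent consonants already agree in place (/ɳ/ and /ɖ/ are both retroflex), so this form is consistent with the same rule.
The trigger is the following segment, so the direction is regressive (anticipatory).

regressive place assimilation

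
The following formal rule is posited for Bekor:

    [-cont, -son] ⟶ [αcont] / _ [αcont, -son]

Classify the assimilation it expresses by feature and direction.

The shared variable α links the value of [cont] on the target to that of the neighbouring obstruent. [cont] distinguishes stops from fricatives — a manner-of-articulation feature — so this is manner assimilation.
The conditioning segment sits to the right of the focus bar, meaning the trigger follows the segment that changes — regressive assimilation.

regressive manner assimilation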